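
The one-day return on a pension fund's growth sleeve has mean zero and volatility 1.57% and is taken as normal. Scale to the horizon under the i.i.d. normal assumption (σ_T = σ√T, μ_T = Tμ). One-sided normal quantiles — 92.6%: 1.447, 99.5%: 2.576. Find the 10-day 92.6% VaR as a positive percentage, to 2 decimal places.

7.18%

σ_{10d} = 1.57% × √10 = 4.965%.
VaR = 1.447 × 4.965% = 7.184%.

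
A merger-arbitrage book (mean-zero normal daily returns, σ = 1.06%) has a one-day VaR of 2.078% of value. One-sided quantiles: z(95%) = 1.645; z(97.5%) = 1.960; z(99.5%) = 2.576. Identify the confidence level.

97.5%

Implied z = VaR/σ = 2.078 / 1.06 = 1.960.
This matches z(97.5%) = 1.960.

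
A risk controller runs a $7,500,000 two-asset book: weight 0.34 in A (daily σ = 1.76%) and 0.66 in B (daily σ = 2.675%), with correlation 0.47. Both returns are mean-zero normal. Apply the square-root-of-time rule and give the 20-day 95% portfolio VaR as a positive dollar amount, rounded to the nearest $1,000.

σ_p = √(0.34²·1.76² + 0.66²·2.675² + 2·0.47·0.34·0.66·1.76·2.675) = 2.114%.
σ_{20d} = 2.114% × √20 = 9.454%.
z(95%) = 1.645.
VaR = 1.645 × 9.454% = 15.552%; on $7,500,000 that is $1,166,400.

$1,166,000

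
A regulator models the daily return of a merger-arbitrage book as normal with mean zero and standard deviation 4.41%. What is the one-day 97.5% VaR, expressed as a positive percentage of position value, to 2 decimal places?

At 97.5% one-sided, z = 1.960.
VaR = z·σ = 1.960 × 4.41% = 8.644%.

8.64%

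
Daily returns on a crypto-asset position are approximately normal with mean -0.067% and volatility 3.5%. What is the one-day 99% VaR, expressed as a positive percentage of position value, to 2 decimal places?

8.21%

At 99% one-sided, z = 2.326.
VaR = −μ + z·σ = −(-0.067%) + 2.326 × 3.5% = 8.208%.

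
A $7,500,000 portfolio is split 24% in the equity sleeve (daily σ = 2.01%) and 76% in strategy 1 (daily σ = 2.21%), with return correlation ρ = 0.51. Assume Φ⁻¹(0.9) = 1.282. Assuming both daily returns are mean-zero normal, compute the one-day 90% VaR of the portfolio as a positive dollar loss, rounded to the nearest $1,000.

$189,000

σ_p² = 0.24²·2.01² + 0.76²·2.21² + 2·0.51·0.24·0.76·2.01·2.21 = 3.8802 (%²).
σ_p = √3.8802 = 1.970%.
VaR = 1.282 × 1.970% = 2.526%; on $7,500,000 that is $189,450.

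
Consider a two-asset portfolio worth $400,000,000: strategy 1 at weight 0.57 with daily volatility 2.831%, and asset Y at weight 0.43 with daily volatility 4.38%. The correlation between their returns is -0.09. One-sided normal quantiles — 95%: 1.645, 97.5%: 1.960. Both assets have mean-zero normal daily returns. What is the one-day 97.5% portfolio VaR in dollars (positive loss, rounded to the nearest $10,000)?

$18,560,000

σ_p² = 0.57²·2.831² + 0.43²·4.38² + 2·-0.09·0.57·0.43·2.831·4.38 = 5.6041 (%²).
σ_p = √5.6041 = 2.367%.
VaR = 1.960 × 2.367% = 4.639%; on $400,000,000 that is $18,556,000.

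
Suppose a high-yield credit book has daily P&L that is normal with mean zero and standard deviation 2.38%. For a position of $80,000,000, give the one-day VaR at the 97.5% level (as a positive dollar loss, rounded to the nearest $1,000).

$3,732,000

At 97.5% one-sided, z = 1.960.
VaR = z·σ = 1.960 × 2.38% = 4.665%.
On $80,000,000: 0.04665 × $80,000,000 = $3,732,000.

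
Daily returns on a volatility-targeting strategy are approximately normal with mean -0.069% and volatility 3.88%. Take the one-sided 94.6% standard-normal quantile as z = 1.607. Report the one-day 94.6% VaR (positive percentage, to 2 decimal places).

6.30%

VaR = −μ + z·σ = −(-0.069%) + 1.607 × 3.88% = 6.304%.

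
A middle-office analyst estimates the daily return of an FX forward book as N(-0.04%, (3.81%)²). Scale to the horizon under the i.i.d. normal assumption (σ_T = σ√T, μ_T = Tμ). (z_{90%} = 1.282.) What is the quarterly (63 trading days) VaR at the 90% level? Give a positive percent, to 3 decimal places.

σ_{63d} = 3.81% × √63 = 30.241%; μ_{63d} = 63 × -0.04% = -2.520%.
VaR = −(-2.520%) + 1.282 × 30.241% = 41.289%.

41.289%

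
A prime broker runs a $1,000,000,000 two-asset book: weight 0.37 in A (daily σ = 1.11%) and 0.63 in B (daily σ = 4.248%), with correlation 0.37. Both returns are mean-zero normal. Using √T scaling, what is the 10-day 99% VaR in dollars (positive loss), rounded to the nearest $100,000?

$209,900,000

σ_p = √(0.37²·1.11² + 0.63²·4.248² + 2·0.37·0.37·0.63·1.11·4.248) = 2.854%.
σ_{10d} = 2.854% × √10 = 9.025%.
z(99%) = 2.326.
VaR = 2.326 × 9.025% = 20.992%; on $1,000,000,000 that is $209,920,000.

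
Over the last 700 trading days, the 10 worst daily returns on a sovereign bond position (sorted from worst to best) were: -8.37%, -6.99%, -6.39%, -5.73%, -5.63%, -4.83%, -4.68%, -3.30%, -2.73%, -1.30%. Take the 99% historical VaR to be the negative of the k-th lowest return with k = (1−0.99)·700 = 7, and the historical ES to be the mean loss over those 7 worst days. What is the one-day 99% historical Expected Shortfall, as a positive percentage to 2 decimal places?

The 7 worst returns sum to -42.62%.
ES = −(-42.62%) / 7 = 6.0885…% ≈ 6.09%.

6.09%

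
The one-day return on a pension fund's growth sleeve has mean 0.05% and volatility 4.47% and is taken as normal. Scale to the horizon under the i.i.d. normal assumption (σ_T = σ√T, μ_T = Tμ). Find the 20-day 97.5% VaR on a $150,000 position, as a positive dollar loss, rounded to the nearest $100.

$57,300

At 97.5%, z = 1.960.
σ_{20d} = 4.47% × √20 = 19.990%; μ_{20d} = 20 × 0.05% = 1.000%.
VaR = −(1.000%) + 1.960 × 19.990% = 38.180%.
On $150,000: 0.38180 × $150,000 = $57,270.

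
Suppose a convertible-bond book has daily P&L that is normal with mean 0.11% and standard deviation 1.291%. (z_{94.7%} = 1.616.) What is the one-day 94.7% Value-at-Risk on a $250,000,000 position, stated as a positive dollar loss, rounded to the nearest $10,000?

VaR = −μ + z·σ = −(0.11%) + 1.616 × 1.291% = 1.976%.
On $250,000,000: 0.01976 × $250,000,000 = $4,940,000.

$4,940,000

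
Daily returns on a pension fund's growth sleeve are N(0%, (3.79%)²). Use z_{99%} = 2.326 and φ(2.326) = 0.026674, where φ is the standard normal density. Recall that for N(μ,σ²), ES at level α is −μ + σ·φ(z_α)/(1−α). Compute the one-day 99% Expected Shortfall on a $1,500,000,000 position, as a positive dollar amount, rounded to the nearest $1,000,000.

Tail multiplier: φ(z)/(1−α) = 0.026674 / 0.01 = 2.667.
ES = 3.79% × 2.667 = 10.108%.
On $1,500,000,000: 0.10108 × $1,500,000,000 = $151,620,000.

$152,000,000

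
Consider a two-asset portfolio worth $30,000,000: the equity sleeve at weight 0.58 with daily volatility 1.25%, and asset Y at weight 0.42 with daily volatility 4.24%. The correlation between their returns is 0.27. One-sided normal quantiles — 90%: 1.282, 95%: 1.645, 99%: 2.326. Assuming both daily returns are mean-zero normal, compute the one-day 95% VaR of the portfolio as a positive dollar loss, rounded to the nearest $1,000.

σ_p² = 0.58²·1.25² + 0.42²·4.24² + 2·0.27·0.58·0.42·1.25·4.24 = 4.3941 (%²).
σ_p = √4.3941 = 2.096%.
VaR = 1.645 × 2.096% = 3.448%; on $30,000,000 that is $1,034,400.

$1,034,000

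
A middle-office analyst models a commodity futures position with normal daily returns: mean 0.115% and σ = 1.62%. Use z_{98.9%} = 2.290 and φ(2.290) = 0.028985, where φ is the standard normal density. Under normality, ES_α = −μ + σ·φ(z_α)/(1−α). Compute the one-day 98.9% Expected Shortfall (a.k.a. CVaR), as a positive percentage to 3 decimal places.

4.154%

Tail multiplier: φ(z)/(1−α) = 0.028985 / 0.011 = 2.635.
ES = −(0.115%) + 1.62% × 2.635 = 4.154%.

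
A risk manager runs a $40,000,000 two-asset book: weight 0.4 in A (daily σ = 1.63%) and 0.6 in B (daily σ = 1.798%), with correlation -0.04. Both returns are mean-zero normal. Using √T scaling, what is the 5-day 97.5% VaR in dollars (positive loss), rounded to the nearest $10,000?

σ_p = √(0.4²·1.63² + 0.6²·1.798² + 2·-0.04·0.4·0.6·1.63·1.798) = 1.238%.
σ_{5d} = 1.238% × √5 = 2.768%.
z(97.5%) = 1.960.
VaR = 1.960 × 2.768% = 5.425%; on $40,000,000 that is $2,170,000.

$2,170,000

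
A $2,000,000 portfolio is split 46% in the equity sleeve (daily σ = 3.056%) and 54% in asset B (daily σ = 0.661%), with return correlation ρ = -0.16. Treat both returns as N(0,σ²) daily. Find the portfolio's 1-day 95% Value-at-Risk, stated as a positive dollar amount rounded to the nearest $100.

$45,900

σ_p² = 0.46²·3.056² + 0.54²·0.661² + 2·-0.16·0.46·0.54·3.056·0.661 = 1.9430 (%²).
σ_p = √1.9430 = 1.394%.
At 95%, z = 1.645.
VaR = 1.645 × 1.394% = 2.293%; on $2,000,000 that is $45,860.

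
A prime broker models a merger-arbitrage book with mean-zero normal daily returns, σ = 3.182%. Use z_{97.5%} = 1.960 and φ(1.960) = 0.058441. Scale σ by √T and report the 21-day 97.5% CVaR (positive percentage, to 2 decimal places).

σ_{21d} = 3.182% × √21 = 14.582%.
ES multiplier = φ(z)/(1−α) = 0.058441/0.025 = 2.338.
ES = 14.582% × 2.338 = 34.093%.

34.09%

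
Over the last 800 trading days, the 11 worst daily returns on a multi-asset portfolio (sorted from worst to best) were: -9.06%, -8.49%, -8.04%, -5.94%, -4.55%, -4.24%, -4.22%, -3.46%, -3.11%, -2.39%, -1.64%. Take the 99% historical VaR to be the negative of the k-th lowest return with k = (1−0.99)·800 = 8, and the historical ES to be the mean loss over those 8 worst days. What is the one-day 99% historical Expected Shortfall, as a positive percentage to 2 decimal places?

6.00%

The 8 worst returns sum to -48.00%.
ES = −(-48.00%) / 8 = 6% ≈ 6.00%.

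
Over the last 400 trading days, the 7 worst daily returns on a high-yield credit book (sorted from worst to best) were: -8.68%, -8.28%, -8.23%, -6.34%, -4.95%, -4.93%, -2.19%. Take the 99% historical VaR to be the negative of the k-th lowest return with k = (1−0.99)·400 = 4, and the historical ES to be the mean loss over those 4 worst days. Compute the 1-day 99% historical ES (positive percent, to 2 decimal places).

7.88%

The 4 worst returns sum to -31.53%.
ES = −(-31.53%) / 4 = 7.8825% ≈ 7.88%.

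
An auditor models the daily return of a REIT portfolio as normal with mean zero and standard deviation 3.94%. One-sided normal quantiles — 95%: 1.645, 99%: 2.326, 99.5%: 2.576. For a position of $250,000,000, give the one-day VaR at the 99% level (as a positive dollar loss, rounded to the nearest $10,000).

$22,910,000

VaR = z·σ = 2.326 × 3.94% = 9.164%.
On $250,000,000: 0.09164 × $250,000,000 = $22,910,000.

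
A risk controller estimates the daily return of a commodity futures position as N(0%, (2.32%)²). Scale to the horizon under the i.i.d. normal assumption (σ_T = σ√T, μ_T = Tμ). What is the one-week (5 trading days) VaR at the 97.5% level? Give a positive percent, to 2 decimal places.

At 97.5%, z = 1.960.
σ_{5d} = 2.32% × √5 = 5.188%.
VaR = 1.960 × 5.188% = 10.168%.

10.17%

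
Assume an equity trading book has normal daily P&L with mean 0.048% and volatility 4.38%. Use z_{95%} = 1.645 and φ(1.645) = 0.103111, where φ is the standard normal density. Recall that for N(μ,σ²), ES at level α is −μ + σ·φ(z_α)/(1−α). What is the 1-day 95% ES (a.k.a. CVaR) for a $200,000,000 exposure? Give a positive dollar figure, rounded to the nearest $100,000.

Tail multiplier: φ(z)/(1−α) = 0.103111 / 0.05 = 2.062.
ES = −(0.048%) + 4.38% × 2.062 = 8.984%.
On $200,000,000: 0.08984 × $200,000,000 = $17,968,000.

$18,000,000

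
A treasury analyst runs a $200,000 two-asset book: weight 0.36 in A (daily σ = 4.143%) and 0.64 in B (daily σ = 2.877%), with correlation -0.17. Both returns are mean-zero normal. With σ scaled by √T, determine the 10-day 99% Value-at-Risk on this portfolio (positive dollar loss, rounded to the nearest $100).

$31,800

σ_p = √(0.36²·4.143² + 0.64²·2.877² + 2·-0.17·0.36·0.64·4.143·2.877) = 2.164%.
σ_{10d} = 2.164% × √10 = 6.843%.
z(99%) = 2.326.
VaR = 2.326 × 6.843% = 15.917%; on $200,000 that is $31,834.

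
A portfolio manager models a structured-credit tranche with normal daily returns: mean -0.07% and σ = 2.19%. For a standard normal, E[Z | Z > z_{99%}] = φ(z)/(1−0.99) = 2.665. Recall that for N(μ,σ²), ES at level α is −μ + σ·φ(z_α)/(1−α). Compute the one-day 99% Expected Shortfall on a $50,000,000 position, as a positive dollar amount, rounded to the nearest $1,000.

ES = −(-0.07%) + 2.19% × 2.665 = 5.906%.
On $50,000,000: 0.05906 × $50,000,000 = $2,953,000.

$2,953,000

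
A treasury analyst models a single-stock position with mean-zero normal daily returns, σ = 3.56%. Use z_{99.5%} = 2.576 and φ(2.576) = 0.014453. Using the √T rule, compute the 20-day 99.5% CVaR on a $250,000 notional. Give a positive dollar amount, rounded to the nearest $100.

σ_{20d} = 3.56% × √20 = 15.921%.
ES multiplier = φ(z)/(1−α) = 0.014453/0.005 = 2.891.
ES = 15.921% × 2.891 = 46.028%; on $250,000: $115,070.

$115,100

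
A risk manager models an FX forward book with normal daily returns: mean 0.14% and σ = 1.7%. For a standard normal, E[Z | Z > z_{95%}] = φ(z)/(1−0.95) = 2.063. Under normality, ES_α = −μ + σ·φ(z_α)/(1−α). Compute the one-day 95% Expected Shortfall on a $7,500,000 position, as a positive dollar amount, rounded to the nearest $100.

$252,500

ES = −(0.14%) + 1.7% × 2.063 = 3.367%.
On $7,500,000: 0.03367 × $7,500,000 = $252,525.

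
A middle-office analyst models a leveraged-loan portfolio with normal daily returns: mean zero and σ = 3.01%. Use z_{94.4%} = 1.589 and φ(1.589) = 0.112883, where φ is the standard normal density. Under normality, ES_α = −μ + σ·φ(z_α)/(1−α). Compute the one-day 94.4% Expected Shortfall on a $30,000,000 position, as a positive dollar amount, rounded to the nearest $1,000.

$1,820,000

Tail multiplier: φ(z)/(1−α) = 0.112883 / 0.056 = 2.016.
ES = 3.01% × 2.016 = 6.068%.
On $30,000,000: 0.06068 × $30,000,000 = $1,820,400.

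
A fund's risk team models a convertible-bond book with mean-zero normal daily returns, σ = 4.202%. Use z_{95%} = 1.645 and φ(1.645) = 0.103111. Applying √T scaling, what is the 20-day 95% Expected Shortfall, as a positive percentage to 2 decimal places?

σ_{20d} = 4.202% × √20 = 18.792%.
ES multiplier = φ(z)/(1−α) = 0.103111/0.05 = 2.062.
ES = 18.792% × 2.062 = 38.749%.

38.75%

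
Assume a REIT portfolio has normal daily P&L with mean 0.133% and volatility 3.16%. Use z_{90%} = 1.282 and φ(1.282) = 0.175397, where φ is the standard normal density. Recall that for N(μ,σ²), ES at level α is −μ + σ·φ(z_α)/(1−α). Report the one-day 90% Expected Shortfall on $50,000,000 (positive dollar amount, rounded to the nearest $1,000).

Tail multiplier: φ(z)/(1−α) = 0.175397 / 0.1 = 1.754.
ES = −(0.133%) + 3.16% × 1.754 = 5.410%.
On $50,000,000: 0.05410 × $50,000,000 = $2,705,000.

$2,705,000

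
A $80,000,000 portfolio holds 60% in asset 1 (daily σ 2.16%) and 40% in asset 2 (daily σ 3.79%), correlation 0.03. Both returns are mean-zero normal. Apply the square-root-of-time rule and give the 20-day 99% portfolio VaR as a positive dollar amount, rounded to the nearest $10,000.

$16,840,000

σ_p = √(0.6²·2.16² + 0.4²·3.79² + 2·0.03·0.6·0.4·2.16·3.79) = 2.024%.
σ_{20d} = 2.024% × √20 = 9.052%.
z(99%) = 2.326.
VaR = 2.326 × 9.052% = 21.055%; on $80,000,000 that is $16,844,000.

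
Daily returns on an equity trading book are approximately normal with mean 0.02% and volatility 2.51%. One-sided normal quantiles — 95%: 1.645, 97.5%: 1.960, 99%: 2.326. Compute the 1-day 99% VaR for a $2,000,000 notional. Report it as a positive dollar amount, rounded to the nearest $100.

$116,400

VaR = −μ + z·σ = −(0.02%) + 2.326 × 2.51% = 5.818%.
On $2,000,000: 0.05818 × $2,000,000 = $116,360.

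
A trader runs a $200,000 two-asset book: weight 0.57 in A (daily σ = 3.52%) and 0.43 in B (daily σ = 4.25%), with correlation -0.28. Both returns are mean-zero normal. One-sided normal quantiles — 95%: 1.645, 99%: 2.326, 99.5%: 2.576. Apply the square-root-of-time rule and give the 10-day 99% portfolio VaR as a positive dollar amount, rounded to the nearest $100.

$33,900

σ_p = √(0.57²·3.52² + 0.43²·4.25² + 2·-0.28·0.57·0.43·3.52·4.25) = 2.305%.
σ_{10d} = 2.305% × √10 = 7.289%.
VaR = 2.326 × 7.289% = 16.954%; on $200,000 that is $33,908.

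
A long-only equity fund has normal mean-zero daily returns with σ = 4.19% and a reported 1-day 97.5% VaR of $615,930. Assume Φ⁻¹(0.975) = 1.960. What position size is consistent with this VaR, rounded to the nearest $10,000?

$7,500,000

VaR as a fraction of value: z·σ = 1.960 × 4.19% = 8.2124%.
Position = $615,930 / 0.082124 = $7,500,000.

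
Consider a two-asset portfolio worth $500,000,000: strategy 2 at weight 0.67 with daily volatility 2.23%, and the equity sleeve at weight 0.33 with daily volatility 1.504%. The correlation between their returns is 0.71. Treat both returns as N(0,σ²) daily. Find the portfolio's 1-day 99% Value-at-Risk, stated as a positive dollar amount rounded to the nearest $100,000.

$21,900,000

σ_p² = 0.67²·2.23² + 0.33²·1.504² + 2·0.71·0.67·0.33·2.23·1.504 = 3.5317 (%²).
σ_p = √3.5317 = 1.879%.
At 99%, z = 2.326.
VaR = 2.326 × 1.879% = 4.371%; on $500,000,000 that is $21,855,000.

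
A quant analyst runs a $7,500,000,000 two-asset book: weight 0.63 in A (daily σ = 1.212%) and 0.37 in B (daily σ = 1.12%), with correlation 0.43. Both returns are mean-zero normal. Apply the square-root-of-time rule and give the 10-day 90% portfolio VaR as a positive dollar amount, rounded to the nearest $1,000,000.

σ_p = √(0.63²·1.212² + 0.37²·1.12² + 2·0.43·0.63·0.37·1.212·1.12) = 1.013%.
σ_{10d} = 1.013% × √10 = 3.203%.
z(90%) = 1.282.
VaR = 1.282 × 3.203% = 4.106%; on $7,500,000,000 that is $307,950,000.

$308,000,000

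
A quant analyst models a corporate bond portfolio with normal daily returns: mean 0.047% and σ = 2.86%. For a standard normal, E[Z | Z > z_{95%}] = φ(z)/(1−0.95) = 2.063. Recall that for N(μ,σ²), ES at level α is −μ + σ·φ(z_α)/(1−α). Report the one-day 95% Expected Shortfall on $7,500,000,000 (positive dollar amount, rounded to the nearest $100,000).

ES = −(0.047%) + 2.86% × 2.063 = 5.853%.
On $7,500,000,000: 0.05853 × $7,500,000,000 = $438,975,000.

$439,000,000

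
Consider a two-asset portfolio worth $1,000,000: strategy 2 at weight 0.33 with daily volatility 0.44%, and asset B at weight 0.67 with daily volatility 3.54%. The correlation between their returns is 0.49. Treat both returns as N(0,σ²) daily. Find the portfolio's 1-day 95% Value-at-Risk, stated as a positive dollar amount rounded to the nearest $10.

σ_p² = 0.33²·0.44² + 0.67²·3.54² + 2·0.49·0.33·0.67·0.44·3.54 = 5.9840 (%²).
σ_p = √5.9840 = 2.446%.
At 95%, z = 1.645.
VaR = 1.645 × 2.446% = 4.024%; on $1,000,000 that is $40,240.

$40,240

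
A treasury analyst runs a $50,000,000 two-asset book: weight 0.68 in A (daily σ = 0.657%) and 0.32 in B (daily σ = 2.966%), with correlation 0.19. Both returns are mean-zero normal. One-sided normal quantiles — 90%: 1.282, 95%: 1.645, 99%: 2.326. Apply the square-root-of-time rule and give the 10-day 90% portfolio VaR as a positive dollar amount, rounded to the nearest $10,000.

$2,280,000

σ_p = √(0.68²·0.657² + 0.32²·2.966² + 2·0.19·0.68·0.32·0.657·2.966) = 1.123%.
σ_{10d} = 1.123% × √10 = 3.551%.
VaR = 1.282 × 3.551% = 4.552%; on $50,000,000 that is $2,276,000.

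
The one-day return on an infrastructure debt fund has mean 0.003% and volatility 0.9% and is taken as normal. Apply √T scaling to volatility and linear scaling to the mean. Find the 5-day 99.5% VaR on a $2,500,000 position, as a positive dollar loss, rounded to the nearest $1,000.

At 99.5%, z = 2.576.
σ_{5d} = 0.9% × √5 = 2.012%; μ_{5d} = 5 × 0.003% = 0.015%.
VaR = −(0.015%) + 2.576 × 2.012% = 5.168%.
On $2,500,000: 0.05168 × $2,500,000 = $129,200.

$129,000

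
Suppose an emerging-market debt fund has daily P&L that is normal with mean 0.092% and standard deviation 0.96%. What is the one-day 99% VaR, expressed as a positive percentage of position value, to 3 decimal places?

At 99% one-sided, z = 2.326.
VaR = −μ + z·σ = −(0.092%) + 2.326 × 0.96% = 2.141%.

2.141%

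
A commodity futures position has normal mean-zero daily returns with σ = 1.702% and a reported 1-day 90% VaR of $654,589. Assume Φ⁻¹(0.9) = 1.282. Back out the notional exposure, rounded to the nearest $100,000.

VaR as a fraction of value: z·σ = 1.282 × 1.702% = 2.18196%.
Position = $654,589 / 0.0218196 = $29,999,991.

$30,000,000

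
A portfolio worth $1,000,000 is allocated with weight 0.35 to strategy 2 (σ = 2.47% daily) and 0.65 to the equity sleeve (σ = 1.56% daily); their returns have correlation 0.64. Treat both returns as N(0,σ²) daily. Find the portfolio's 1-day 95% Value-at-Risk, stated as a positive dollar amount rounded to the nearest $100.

$28,000

σ_p² = 0.35²·2.47² + 0.65²·1.56² + 2·0.64·0.35·0.65·2.47·1.56 = 2.8976 (%²).
σ_p = √2.8976 = 1.702%.
At 95%, z = 1.645.
VaR = 1.645 × 1.702% = 2.800%; on $1,000,000 that is $28,000.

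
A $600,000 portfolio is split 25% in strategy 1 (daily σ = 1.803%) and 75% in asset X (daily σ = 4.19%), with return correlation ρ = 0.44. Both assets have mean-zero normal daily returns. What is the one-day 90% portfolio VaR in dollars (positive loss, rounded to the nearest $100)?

σ_p² = 0.25²·1.803² + 0.75²·4.19² + 2·0.44·0.25·0.75·1.803·4.19 = 11.3250 (%²).
σ_p = √11.3250 = 3.365%.
At 90%, z = 1.282.
VaR = 1.282 × 3.365% = 4.314%; on $600,000 that is $25,884.

$25,900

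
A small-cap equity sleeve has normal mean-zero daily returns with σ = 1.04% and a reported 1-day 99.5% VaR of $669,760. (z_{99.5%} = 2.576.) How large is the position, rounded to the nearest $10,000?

$25,000,000

VaR as a fraction of value: z·σ = 2.576 × 1.04% = 2.67904%.
Position = $669,760 / 0.0267904 = $25,000,000.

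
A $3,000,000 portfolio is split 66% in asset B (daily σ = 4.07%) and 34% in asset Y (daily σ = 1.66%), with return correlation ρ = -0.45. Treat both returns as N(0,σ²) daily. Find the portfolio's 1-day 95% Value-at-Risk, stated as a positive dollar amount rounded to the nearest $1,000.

$123,000

σ_p² = 0.66²·4.07² + 0.34²·1.66² + 2·-0.45·0.66·0.34·4.07·1.66 = 6.1697 (%²).
σ_p = √6.1697 = 2.484%.
At 95%, z = 1.645.
VaR = 1.645 × 2.484% = 4.086%; on $3,000,000 that is $122,580.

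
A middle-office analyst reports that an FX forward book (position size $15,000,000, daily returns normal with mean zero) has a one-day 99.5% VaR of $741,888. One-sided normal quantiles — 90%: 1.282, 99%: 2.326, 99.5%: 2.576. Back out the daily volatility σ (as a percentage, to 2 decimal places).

1.92%

VaR as a fraction: $741,888 / $15,000,000 = 4.946%.
σ = VaR / z = 4.946% / 2.576 = 1.920%.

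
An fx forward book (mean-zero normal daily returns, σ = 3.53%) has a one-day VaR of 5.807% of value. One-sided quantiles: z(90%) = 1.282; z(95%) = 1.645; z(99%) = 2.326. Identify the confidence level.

Implied z = VaR/σ = 5.807 / 3.53 = 1.645.
This matches z(95%) = 1.645.

95%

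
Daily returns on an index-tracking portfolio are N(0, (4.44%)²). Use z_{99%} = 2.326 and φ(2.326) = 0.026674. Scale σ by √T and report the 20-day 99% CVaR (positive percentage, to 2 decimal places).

52.96%

σ_{20d} = 4.44% × √20 = 19.856%.
ES multiplier = φ(z)/(1−α) = 0.026674/0.01 = 2.667.
ES = 19.856% × 2.667 = 52.956%.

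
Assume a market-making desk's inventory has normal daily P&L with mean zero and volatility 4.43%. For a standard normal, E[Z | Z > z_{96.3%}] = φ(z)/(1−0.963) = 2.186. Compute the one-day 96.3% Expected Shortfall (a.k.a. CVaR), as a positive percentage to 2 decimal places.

9.68%

ES = 4.43% × 2.186 = 9.684%.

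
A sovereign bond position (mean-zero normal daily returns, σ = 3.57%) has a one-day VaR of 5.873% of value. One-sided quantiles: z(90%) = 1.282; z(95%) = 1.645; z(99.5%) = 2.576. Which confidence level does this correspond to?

Implied z = VaR/σ = 5.873 / 3.57 = 1.645.
This matches z(95%) = 1.645.

95%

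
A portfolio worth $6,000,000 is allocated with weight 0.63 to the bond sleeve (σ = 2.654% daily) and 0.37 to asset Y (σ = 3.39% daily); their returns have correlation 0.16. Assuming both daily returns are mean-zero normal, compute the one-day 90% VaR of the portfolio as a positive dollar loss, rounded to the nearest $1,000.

$173,000

σ_p² = 0.63²·2.654² + 0.37²·3.39² + 2·0.16·0.63·0.37·2.654·3.39 = 5.0400 (%²).
σ_p = √5.0400 = 2.245%.
At 90%, z = 1.282.
VaR = 1.282 × 2.245% = 2.878%; on $6,000,000 that is $172,680.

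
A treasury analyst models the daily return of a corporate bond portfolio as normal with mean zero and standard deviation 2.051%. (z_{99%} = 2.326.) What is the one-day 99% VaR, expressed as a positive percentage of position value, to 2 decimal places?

4.77%

VaR = z·σ = 2.326 × 2.051% = 4.771%.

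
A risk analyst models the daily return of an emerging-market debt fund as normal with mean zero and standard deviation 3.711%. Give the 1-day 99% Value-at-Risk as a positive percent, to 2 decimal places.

8.63%

At 99% one-sided, z = 2.326.
VaR = z·σ = 2.326 × 3.711% = 8.632%.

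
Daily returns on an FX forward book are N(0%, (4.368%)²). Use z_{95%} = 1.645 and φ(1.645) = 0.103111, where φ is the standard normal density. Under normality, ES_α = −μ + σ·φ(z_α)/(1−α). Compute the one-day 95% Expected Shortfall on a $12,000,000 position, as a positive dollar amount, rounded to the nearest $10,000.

$1,080,000

Tail multiplier: φ(z)/(1−α) = 0.103111 / 0.05 = 2.062.
ES = 4.368% × 2.062 = 9.007%.
On $12,000,000: 0.09007 × $12,000,000 = $1,080,840.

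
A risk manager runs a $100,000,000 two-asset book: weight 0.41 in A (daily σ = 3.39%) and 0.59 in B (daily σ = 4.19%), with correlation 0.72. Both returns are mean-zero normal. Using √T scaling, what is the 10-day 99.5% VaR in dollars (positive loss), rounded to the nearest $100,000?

σ_p = √(0.41²·3.39² + 0.59²·4.19² + 2·0.72·0.41·0.59·3.39·4.19) = 3.604%.
σ_{10d} = 3.604% × √10 = 11.397%.
z(99.5%) = 2.576.
VaR = 2.576 × 11.397% = 29.359%; on $100,000,000 that is $29,359,000.

$29,400,000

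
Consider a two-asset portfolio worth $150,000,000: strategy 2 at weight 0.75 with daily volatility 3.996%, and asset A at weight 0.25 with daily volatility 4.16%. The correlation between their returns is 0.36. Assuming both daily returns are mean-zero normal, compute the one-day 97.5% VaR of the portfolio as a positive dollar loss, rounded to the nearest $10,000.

σ_p² = 0.75²·3.996² + 0.25²·4.16² + 2·0.36·0.75·0.25·3.996·4.16 = 12.3078 (%²).
σ_p = √12.3078 = 3.508%.
At 97.5%, z = 1.960.
VaR = 1.960 × 3.508% = 6.876%; on $150,000,000 that is $10,314,000.

$10,310,000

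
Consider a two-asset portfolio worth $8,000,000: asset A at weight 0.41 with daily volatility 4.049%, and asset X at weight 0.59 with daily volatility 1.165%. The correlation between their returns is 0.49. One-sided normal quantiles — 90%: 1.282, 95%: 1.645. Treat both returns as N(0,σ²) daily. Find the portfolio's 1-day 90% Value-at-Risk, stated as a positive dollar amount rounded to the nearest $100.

σ_p² = 0.41²·4.049² + 0.59²·1.165² + 2·0.49·0.41·0.59·4.049·1.165 = 4.3466 (%²).
σ_p = √4.3466 = 2.085%.
VaR = 1.282 × 2.085% = 2.673%; on $8,000,000 that is $213,840.

$213,800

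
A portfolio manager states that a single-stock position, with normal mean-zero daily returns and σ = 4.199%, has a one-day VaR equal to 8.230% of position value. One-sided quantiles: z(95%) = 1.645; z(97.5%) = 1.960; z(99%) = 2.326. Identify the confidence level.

Implied z = VaR/σ = 8.230 / 4.199 = 1.960.
This matches z(97.5%) = 1.960.

97.5%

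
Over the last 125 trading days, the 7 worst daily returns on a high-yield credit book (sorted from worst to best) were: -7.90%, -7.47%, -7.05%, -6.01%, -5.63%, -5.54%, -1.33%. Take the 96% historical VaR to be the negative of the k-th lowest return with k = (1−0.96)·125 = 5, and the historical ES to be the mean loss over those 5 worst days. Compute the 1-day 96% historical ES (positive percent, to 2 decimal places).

The 5 worst returns sum to -34.06%.
ES = −(-34.06%) / 5 = 6.812% ≈ 6.81%.

6.81%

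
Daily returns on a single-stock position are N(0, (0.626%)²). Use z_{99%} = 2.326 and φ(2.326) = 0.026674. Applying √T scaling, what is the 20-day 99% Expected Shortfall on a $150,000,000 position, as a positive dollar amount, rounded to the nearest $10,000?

$11,200,000

σ_{20d} = 0.626% × √20 = 2.800%.
ES multiplier = φ(z)/(1−α) = 0.026674/0.01 = 2.667.
ES = 2.800% × 2.667 = 7.468%; on $150,000,000: $11,202,000.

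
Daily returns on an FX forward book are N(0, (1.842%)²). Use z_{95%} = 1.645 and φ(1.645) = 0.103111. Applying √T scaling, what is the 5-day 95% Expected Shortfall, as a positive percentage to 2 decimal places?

8.49%

σ_{5d} = 1.842% × √5 = 4.119%.
ES multiplier = φ(z)/(1−α) = 0.103111/0.05 = 2.062.
ES = 4.119% × 2.062 = 8.493%.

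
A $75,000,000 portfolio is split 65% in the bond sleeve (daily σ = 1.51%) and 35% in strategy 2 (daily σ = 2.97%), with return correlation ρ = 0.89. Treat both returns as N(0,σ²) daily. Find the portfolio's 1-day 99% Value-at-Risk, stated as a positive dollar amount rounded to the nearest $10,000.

$3,430,000

σ_p² = 0.65²·1.51² + 0.35²·2.97² + 2·0.89·0.65·0.35·1.51·2.97 = 3.8600 (%²).
σ_p = √3.8600 = 1.965%.
At 99%, z = 2.326.
VaR = 2.326 × 1.965% = 4.571%; on $75,000,000 that is $3,428,250.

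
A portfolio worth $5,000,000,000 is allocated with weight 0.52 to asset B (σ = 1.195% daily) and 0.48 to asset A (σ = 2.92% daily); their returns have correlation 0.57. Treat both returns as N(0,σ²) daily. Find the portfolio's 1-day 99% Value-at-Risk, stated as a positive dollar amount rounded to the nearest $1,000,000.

$213,000,000

σ_p² = 0.52²·1.195² + 0.48²·2.92² + 2·0.57·0.52·0.48·1.195·2.92 = 3.3435 (%²).
σ_p = √3.3435 = 1.829%.
At 99%, z = 2.326.
VaR = 2.326 × 1.829% = 4.254%; on $5,000,000,000 that is $212,700,000.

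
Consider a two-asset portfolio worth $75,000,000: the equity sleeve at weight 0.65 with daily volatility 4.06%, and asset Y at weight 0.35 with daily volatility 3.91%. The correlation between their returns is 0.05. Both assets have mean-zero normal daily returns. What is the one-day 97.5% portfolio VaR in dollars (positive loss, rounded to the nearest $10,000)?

$4,460,000

σ_p² = 0.65²·4.06² + 0.35²·3.91² + 2·0.05·0.65·0.35·4.06·3.91 = 9.1983 (%²).
σ_p = √9.1983 = 3.033%.
At 97.5%, z = 1.960.
VaR = 1.960 × 3.033% = 5.945%; on $75,000,000 that is $4,458,750.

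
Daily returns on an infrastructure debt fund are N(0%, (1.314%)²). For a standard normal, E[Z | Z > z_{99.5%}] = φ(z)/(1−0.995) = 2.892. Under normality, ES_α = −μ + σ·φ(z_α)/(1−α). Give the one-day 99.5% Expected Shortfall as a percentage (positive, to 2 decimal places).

ES = 1.314% × 2.892 = 3.800%.

3.80%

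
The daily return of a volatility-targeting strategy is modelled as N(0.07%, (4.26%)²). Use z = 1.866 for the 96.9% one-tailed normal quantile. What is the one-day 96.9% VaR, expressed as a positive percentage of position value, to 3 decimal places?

VaR = −μ + z·σ = −(0.07%) + 1.866 × 4.26% = 7.879%.

7.879%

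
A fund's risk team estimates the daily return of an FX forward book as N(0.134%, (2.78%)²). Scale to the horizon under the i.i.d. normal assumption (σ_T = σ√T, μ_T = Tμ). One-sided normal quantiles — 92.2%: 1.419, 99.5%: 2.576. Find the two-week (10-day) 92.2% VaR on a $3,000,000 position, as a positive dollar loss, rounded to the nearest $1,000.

σ_{10d} = 2.78% × √10 = 8.791%; μ_{10d} = 10 × 0.134% = 1.340%.
VaR = −(1.340%) + 1.419 × 8.791% = 11.134%.
On $3,000,000: 0.11134 × $3,000,000 = $334,020.

$334,000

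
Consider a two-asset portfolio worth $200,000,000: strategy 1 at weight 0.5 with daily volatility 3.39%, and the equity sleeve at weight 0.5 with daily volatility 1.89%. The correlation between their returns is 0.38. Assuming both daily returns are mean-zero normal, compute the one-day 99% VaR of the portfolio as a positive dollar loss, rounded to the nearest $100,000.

σ_p² = 0.5²·3.39² + 0.5²·1.89² + 2·0.38·0.5·0.5·3.39·1.89 = 4.9834 (%²).
σ_p = √4.9834 = 2.232%.
At 99%, z = 2.326.
VaR = 2.326 × 2.232% = 5.192%; on $200,000,000 that is $10,384,000.

$10,400,000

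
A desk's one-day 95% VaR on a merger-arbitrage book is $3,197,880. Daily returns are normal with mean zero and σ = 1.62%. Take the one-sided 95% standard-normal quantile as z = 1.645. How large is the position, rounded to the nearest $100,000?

$120,000,000

VaR as a fraction of value: z·σ = 1.645 × 1.62% = 2.6649%.
Position = $3,197,880 / 0.026649 = $120,000,000.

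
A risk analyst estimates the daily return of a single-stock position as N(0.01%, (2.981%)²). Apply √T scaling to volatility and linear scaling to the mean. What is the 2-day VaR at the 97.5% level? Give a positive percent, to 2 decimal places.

8.24%

At 97.5%, z = 1.960.
σ_{2d} = 2.981% × √2 = 4.216%; μ_{2d} = 2 × 0.01% = 0.020%.
VaR = −(0.020%) + 1.960 × 4.216% = 8.243%.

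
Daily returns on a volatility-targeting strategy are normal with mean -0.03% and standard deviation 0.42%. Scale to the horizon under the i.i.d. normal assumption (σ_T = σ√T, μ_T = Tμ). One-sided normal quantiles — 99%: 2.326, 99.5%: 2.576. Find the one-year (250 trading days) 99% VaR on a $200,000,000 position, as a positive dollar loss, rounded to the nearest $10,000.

$45,890,000

σ_{250d} = 0.42% × √250 = 6.641%; μ_{250d} = 250 × -0.03% = -7.500%.
VaR = −(-7.500%) + 2.326 × 6.641% = 22.947%.
On $200,000,000: 0.22947 × $200,000,000 = $45,894,000.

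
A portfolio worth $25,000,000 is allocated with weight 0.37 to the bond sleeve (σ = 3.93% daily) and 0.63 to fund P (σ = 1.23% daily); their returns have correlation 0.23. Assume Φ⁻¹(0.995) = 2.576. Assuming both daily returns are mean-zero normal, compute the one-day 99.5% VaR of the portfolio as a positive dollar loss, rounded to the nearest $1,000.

σ_p² = 0.37²·3.93² + 0.63²·1.23² + 2·0.23·0.37·0.63·3.93·1.23 = 3.2332 (%²).
σ_p = √3.2332 = 1.798%.
VaR = 2.576 × 1.798% = 4.632%; on $25,000,000 that is $1,158,000.

$1,158,000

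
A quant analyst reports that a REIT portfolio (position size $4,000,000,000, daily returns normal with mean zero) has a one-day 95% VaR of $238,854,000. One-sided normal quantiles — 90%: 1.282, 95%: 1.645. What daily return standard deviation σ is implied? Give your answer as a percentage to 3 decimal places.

3.630%

VaR as a fraction: $238,854,000 / $4,000,000,000 = 5.971%.
σ = VaR / z = 5.971% / 1.645 = 3.630%.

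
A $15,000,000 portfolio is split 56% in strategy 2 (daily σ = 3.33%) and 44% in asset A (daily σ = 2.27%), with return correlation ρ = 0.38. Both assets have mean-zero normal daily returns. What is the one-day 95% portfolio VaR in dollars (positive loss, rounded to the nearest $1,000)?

σ_p² = 0.56²·3.33² + 0.44²·2.27² + 2·0.38·0.56·0.44·3.33·2.27 = 5.8906 (%²).
σ_p = √5.8906 = 2.427%.
At 95%, z = 1.645.
VaR = 1.645 × 2.427% = 3.992%; on $15,000,000 that is $598,800.

$599,000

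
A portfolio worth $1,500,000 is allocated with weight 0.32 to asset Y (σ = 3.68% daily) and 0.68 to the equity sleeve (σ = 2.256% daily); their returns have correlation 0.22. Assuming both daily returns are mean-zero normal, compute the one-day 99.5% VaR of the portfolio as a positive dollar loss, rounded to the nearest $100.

σ_p² = 0.32²·3.68² + 0.68²·2.256² + 2·0.22·0.32·0.68·3.68·2.256 = 4.5350 (%²).
σ_p = √4.5350 = 2.130%.
At 99.5%, z = 2.576.
VaR = 2.576 × 2.130% = 5.487%; on $1,500,000 that is $82,305.

$82,300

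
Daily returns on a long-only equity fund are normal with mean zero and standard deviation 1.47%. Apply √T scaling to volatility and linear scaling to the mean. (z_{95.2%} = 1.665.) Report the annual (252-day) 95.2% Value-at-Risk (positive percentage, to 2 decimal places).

σ_{252d} = 1.47% × √252 = 23.336%.
VaR = 1.665 × 23.336% = 38.854%.

38.85%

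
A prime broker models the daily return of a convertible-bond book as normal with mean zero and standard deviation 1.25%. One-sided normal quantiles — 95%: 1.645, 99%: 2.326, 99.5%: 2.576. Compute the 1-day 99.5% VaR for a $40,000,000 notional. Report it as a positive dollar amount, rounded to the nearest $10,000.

VaR = z·σ = 2.576 × 1.25% = 3.220%.
On $40,000,000: 0.03220 × $40,000,000 = $1,288,000.

$1,290,000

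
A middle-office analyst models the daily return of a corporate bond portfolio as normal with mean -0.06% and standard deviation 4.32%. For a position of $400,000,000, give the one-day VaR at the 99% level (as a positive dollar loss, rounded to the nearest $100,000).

At 99% one-sided, z = 2.326.
VaR = −μ + z·σ = −(-0.06%) + 2.326 × 4.32% = 10.108%.
On $400,000,000: 0.10108 × $400,000,000 = $40,432,000.

$40,400,000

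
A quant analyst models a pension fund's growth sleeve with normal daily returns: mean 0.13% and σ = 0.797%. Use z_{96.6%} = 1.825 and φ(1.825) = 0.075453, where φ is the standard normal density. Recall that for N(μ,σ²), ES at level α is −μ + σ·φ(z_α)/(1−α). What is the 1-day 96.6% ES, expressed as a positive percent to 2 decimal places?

1.64%

Tail multiplier: φ(z)/(1−α) = 0.075453 / 0.034 = 2.219.
ES = −(0.13%) + 0.797% × 2.219 = 1.639%.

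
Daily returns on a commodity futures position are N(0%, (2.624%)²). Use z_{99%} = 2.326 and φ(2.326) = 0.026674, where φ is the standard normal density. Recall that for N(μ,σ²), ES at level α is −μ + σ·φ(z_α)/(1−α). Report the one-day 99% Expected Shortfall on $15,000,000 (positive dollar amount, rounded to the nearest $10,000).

$1,050,000

Tail multiplier: φ(z)/(1−α) = 0.026674 / 0.01 = 2.667.
ES = 2.624% × 2.667 = 6.998%.
On $15,000,000: 0.06998 × $15,000,000 = $1,049,700.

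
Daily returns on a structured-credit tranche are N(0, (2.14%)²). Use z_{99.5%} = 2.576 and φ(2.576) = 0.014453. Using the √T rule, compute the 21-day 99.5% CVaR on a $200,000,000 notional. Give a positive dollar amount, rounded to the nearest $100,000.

σ_{21d} = 2.14% × √21 = 9.807%.
ES multiplier = φ(z)/(1−α) = 0.014453/0.005 = 2.891.
ES = 9.807% × 2.891 = 28.352%; on $200,000,000: $56,704,000.

$56,700,000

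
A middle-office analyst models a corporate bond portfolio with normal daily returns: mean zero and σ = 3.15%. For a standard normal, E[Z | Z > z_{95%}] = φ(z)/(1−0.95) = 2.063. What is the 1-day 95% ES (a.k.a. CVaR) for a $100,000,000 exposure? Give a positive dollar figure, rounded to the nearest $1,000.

$6,498,000

ES = 3.15% × 2.063 = 6.498%.
On $100,000,000: 0.06498 × $100,000,000 = $6,498,000.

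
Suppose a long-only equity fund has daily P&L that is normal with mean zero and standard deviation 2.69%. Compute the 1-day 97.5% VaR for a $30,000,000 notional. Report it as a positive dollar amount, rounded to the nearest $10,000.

At 97.5% one-sided, z = 1.960.
VaR = z·σ = 1.960 × 2.69% = 5.272%.
On $30,000,000: 0.05272 × $30,000,000 = $1,581,600.

$1,580,000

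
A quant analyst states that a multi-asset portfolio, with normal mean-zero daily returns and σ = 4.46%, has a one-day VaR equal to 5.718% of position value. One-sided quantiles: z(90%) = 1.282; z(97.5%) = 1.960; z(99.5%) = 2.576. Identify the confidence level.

90%

Implied z = VaR/σ = 5.718 / 4.46 = 1.282.
This matches z(90%) = 1.282.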